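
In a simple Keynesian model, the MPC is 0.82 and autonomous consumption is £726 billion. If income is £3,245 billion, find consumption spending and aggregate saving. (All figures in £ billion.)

C = 726 + 0.82(3245) = 726 + 2660.9 = 3386.9
S = Y − C = 3245 − 3386.9 = -141.9

C = 3386.9; S = -141.9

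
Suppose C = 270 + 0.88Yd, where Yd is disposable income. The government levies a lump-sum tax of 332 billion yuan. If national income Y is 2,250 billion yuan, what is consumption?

C = 1957.84

Yd = Y − T = 2250 − 332 = 1918
C = 270 + 0.88(1918) = 270 + 1687.84 = 1957.84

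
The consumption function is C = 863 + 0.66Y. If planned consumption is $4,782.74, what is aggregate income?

863 + 0.66Y = 4782.74
0.66Y = 3919.74, so Y = 3919.74/0.66 = 5939

Y = 5939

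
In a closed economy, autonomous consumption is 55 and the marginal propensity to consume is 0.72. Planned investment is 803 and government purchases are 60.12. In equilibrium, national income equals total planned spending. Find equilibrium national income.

Y = 3279

Y = C + I + G = 55 + 0.72Y + 803 + 60.12
Y − 0.72Y = 918.12
0.28Y = 918.12, so Y = 918.12/0.28 = 3279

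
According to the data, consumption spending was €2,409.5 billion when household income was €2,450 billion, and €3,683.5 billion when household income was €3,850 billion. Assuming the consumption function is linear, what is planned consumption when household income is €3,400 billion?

MPC = (3683.5 − 2409.5)/(3850 − 2450) = 1274/1400 = 0.91
a = 2409.5 − 0.91(2450) = 2409.5 − 2229.5 = 180
C = 180 + 0.91(3400) = 180 + 3094 = 3274

C = 3274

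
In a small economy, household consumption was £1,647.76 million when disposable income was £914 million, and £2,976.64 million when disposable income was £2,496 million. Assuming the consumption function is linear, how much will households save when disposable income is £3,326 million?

MPC = (2976.64 − 1647.76)/(2496 − 914) = 1328.88/1582 = 0.84
a = 1647.76 − 0.84(914) = 1647.76 − 767.76 = 880
C = 880 + 0.84(3326) = 3673.84
S = 3326 − 3673.84 = -347.84

S = -347.84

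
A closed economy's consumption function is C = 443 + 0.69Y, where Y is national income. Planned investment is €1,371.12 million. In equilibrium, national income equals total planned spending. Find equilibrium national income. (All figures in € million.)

Y = C + I = 443 + 0.69Y + 1371.12
Y − 0.69Y = 1814.12
0.31Y = 1814.12, so Y = 1814.12/0.31 = 5852

Y = 5852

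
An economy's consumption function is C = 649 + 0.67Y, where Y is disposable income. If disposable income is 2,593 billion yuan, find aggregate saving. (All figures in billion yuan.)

S = 206.69

C = 649 + 0.67(2593) = 649 + 1737.31 = 2386.31
S = Y − C = 2593 − 2386.31 = 206.69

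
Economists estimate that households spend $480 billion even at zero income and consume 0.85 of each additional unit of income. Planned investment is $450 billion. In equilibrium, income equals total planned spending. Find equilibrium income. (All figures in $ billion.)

Y = 6200

Y = C + I = 480 + 0.85Y + 450
Y − 0.85Y = 930
0.15Y = 930, so Y = 930/0.15 = 6200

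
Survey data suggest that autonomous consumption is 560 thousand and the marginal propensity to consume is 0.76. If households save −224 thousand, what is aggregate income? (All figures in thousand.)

Y = 1400

S = Y − C = -560 + 0.24Y
-560 + 0.24Y = -224, so 0.24Y = 336 and Y = 1400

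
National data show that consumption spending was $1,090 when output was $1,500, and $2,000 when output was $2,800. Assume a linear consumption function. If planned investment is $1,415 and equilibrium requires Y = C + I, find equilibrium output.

MPC = (2000 − 1090)/(2800 − 1500) = 910/1300 = 0.7
a = 1090 − 0.7(1500) = 40
Equilibrium: Y = 40 + 0.7Y + 1415
0.3Y = 1455, so Y = 1455/0.3 = 4850

Y = 4850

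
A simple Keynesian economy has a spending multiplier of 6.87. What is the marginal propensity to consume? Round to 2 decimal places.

k = 1/(1 − MPC), so 1 − MPC = 1/k = 1/6.87 = 0.1456
MPC = 1 − 0.1456 = 0.85

MPC = 0.85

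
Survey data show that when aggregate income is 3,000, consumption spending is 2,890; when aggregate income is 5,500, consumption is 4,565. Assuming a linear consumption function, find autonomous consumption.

a = 880

MPC = ΔC/ΔY = (4565 − 2890)/(5500 − 3000) = 1675/2500 = 0.67
a = C − MPC·Y = 2890 − 0.67(3000) = 2890 − 2010 = 880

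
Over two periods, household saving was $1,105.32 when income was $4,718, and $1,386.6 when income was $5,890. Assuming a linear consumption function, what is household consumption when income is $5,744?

MPS = ΔS/ΔY = (1386.6 − 1105.32)/(5890 − 4718) = 281.28/1172 = 0.24
MPC = 1 − MPS = 0.76
Autonomous saving = 1105.32 − 0.24(4718) = -27, so a = 27
C = 27 + 0.76(5744) = 27 + 4365.44 = 4392.44

C = 4392.44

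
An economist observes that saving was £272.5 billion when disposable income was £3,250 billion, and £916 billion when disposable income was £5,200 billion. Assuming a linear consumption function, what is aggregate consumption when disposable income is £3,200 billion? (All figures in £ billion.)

C = 2944

MPS = ΔS/ΔY = (916 − 272.5)/(5200 − 3250) = 643.5/1950 = 0.33
MPC = 1 − MPS = 0.67
Autonomous saving = 272.5 − 0.33(3250) = -800, so a = 800
C = 800 + 0.67(3200) = 800 + 2144 = 2944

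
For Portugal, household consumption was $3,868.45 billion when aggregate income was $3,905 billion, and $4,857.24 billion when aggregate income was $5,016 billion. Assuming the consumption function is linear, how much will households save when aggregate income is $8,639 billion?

MPC = (4857.24 − 3868.45)/(5016 − 3905) = 988.79/1111 = 0.89
a = 3868.45 − 0.89(3905) = 3868.45 − 3475.45 = 393
C = 393 + 0.89(8639) = 8081.71
S = 8639 − 8081.71 = 557.29

S = 557.29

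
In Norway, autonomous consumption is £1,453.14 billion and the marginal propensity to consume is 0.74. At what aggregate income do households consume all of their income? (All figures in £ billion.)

Y = 5589

At break-even, C = Y: 1453.14 + 0.74Y = Y
0.26Y = 1453.14, so Y = 1453.14/0.26 = 5589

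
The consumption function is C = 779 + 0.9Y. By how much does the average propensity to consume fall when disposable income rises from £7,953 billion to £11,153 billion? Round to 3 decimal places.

ΔAPC = 0.028

At Y = 7953: C = 779 + 0.9(7953) = 7936.7, APC = 7936.7/7953 = 0.9980
At Y = 11153: C = 10816.7, APC = 10816.7/11153 = 0.9698
Fall in APC = 0.9980 − 0.9698 = 0.0282 ≈ 0.028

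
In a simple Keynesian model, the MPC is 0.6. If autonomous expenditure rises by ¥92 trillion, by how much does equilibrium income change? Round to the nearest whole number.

The multiplier is 1/(1 − MPC) = 1/0.4.
ΔY = 92/0.4 = 230.00 ≈ 230

ΔY ≈ 230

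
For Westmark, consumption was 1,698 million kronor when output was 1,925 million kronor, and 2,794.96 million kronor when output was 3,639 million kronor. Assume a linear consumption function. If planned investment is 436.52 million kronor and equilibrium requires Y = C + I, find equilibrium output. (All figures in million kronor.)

Y = 2507

MPC = (2794.96 − 1698)/(3639 − 1925) = 1096.96/1714 = 0.64
a = 1698 − 0.64(1925) = 466
Equilibrium: Y = 466 + 0.64Y + 436.52
0.36Y = 902.52, so Y = 902.52/0.36 = 2507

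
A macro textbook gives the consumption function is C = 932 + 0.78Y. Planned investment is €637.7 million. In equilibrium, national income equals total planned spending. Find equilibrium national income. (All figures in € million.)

Y = 7135

Y = C + I = 932 + 0.78Y + 637.7
Y − 0.78Y = 1569.7
0.22Y = 1569.7, so Y = 1569.7/0.22 = 7135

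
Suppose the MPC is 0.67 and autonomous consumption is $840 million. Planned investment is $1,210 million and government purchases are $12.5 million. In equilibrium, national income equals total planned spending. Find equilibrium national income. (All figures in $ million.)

Y = 6250

Y = C + I + G = 840 + 0.67Y + 1210 + 12.5
Y − 0.67Y = 2062.5
0.33Y = 2062.5, so Y = 2062.5/0.33 = 6250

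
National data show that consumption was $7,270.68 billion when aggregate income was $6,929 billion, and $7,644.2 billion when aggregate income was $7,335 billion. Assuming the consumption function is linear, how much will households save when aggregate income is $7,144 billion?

S = -324.48

MPC = (7644.2 − 7270.68)/(7335 − 6929) = 373.52/406 = 0.92
a = 7270.68 − 0.92(6929) = 7270.68 − 6374.68 = 896
C = 896 + 0.92(7144) = 7468.48
S = 7144 − 7468.48 = -324.48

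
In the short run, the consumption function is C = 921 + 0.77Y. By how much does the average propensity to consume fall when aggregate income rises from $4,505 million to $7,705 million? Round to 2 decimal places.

ΔAPC = 0.08

At Y = 4505: C = 921 + 0.77(4505) = 4389.85, APC = 4389.85/4505 = 0.974
At Y = 7705: C = 6853.85, APC = 6853.85/7705 = 0.890
Fall in APC = 0.974 − 0.890 = 0.084 ≈ 0.08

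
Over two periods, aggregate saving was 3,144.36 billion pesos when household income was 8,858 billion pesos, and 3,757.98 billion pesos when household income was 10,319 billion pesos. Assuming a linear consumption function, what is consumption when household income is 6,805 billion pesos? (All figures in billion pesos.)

MPS = ΔS/ΔY = (3757.98 − 3144.36)/(10319 − 8858) = 613.62/1461 = 0.42
MPC = 1 − MPS = 0.58
Autonomous saving = 3144.36 − 0.42(8858) = -576, so a = 576
C = 576 + 0.58(6805) = 576 + 3946.9 = 4522.9

C = 4522.9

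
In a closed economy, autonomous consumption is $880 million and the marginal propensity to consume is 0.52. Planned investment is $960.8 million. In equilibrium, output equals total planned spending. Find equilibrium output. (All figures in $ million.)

Y = 3835

Y = C + I = 880 + 0.52Y + 960.8
Y − 0.52Y = 1840.8
0.48Y = 1840.8, so Y = 1840.8/0.48 = 3835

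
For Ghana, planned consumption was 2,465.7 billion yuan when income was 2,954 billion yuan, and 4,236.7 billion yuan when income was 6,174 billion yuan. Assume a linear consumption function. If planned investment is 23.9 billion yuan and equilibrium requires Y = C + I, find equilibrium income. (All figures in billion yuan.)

MPC = (4236.7 − 2465.7)/(6174 − 2954) = 1771/3220 = 0.55
a = 2465.7 − 0.55(2954) = 841
Equilibrium: Y = 841 + 0.55Y + 23.9
0.45Y = 864.9, so Y = 864.9/0.45 = 1922

Y = 1922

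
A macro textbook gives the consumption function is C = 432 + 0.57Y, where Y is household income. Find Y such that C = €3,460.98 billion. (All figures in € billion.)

Y = 5314

432 + 0.57Y = 3460.98
0.57Y = 3028.98, so Y = 3028.98/0.57 = 5314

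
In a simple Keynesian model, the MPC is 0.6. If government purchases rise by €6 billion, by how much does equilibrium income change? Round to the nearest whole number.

ΔY ≈ 15

The multiplier is 1/(1 − MPC) = 1/0.4.
ΔY = 6/0.4 = 15.00 ≈ 15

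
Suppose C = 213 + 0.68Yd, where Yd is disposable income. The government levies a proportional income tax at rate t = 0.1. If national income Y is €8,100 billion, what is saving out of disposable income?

S = 2119.8

Yd = (1 − 0.1)(8100) = 0.9(8100) = 7290
C = 213 + 0.68(7290) = 213 + 4957.2 = 5170.2
S = Yd − C = 7290 − 5170.2 = 2119.8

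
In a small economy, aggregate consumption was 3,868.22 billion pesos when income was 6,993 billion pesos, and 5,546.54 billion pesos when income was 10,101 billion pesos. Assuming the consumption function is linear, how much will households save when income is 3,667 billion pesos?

S = 1594.82

MPC = (5546.54 − 3868.22)/(10101 − 6993) = 1678.32/3108 = 0.54
a = 3868.22 − 0.54(6993) = 3868.22 − 3776.22 = 92
C = 92 + 0.54(3667) = 2072.18
S = 3667 − 2072.18 = 1594.82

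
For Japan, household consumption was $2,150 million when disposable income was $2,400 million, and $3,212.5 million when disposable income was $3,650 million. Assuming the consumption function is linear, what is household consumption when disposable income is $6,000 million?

C = 5210

MPC = (3212.5 − 2150)/(3650 − 2400) = 1062.5/1250 = 0.85
a = 2150 − 0.85(2400) = 2150 − 2040 = 110
C = 110 + 0.85(6000) = 110 + 5100 = 5210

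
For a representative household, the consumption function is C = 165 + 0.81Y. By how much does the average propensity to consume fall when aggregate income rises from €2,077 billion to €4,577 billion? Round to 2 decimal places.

At Y = 2077: C = 165 + 0.81(2077) = 1847.37, APC = 1847.37/2077 = 0.889
At Y = 4577: C = 3872.37, APC = 3872.37/4577 = 0.846
Fall in APC = 0.889 − 0.846 = 0.043 ≈ 0.04

ΔAPC = 0.04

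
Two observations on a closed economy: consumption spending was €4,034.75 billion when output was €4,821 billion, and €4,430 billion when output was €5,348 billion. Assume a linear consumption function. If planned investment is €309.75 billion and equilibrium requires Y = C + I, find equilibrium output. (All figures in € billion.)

MPC = (4430 − 4034.75)/(5348 − 4821) = 395.25/527 = 0.75
a = 4034.75 − 0.75(4821) = 419
Equilibrium: Y = 419 + 0.75Y + 309.75
0.25Y = 728.75, so Y = 728.75/0.25 = 2915

Y = 2915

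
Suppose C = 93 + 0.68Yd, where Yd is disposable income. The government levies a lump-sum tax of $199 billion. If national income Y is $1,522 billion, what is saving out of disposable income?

S = 330.36

Yd = Y − T = 1522 − 199 = 1323
C = 93 + 0.68(1323) = 93 + 899.64 = 992.64
S = Yd − C = 1323 − 992.64 = 330.36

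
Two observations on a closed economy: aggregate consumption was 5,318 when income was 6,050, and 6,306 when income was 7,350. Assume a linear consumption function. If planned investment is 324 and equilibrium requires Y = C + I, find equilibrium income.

MPC = (6306 − 5318)/(7350 − 6050) = 988/1300 = 0.76
a = 5318 − 0.76(6050) = 720
Equilibrium: Y = 720 + 0.76Y + 324
0.24Y = 1044, so Y = 1044/0.24 = 4350

Y = 4350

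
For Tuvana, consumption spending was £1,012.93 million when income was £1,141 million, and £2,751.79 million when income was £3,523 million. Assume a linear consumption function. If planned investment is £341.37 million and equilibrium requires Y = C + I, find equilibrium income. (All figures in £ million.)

Y = 1931

MPC = (2751.79 − 1012.93)/(3523 − 1141) = 1738.86/2382 = 0.73
a = 1012.93 − 0.73(1141) = 180
Equilibrium: Y = 180 + 0.73Y + 341.37
0.27Y = 521.37, so Y = 521.37/0.27 = 1931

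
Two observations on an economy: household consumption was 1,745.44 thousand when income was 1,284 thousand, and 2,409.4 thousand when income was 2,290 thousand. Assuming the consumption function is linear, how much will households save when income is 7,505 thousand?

S = 1653.7

MPC = (2409.4 − 1745.44)/(2290 − 1284) = 663.96/1006 = 0.66
a = 1745.44 − 0.66(1284) = 1745.44 − 847.44 = 898
C = 898 + 0.66(7505) = 5851.3
S = 7505 − 5851.3 = 1653.7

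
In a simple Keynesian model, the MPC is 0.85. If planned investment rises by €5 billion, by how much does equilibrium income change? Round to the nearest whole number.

The multiplier is 1/(1 − MPC) = 1/0.15.
ΔY = 5/0.15 = 33.33 ≈ 33

ΔY ≈ 33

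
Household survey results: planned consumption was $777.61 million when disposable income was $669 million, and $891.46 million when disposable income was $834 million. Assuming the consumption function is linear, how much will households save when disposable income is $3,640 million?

S = 812.4

MPC = (891.46 − 777.61)/(834 − 669) = 113.85/165 = 0.69
a = 777.61 − 0.69(669) = 777.61 − 461.61 = 316
C = 316 + 0.69(3640) = 2827.6
S = 3640 − 2827.6 = 812.4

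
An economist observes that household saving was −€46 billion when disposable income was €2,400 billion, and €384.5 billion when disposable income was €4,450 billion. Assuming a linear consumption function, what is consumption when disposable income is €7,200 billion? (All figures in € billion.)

MPS = ΔS/ΔY = (384.5 − (-46))/(4450 − 2400) = 430.5/2050 = 0.21
MPC = 1 − MPS = 0.79
Autonomous saving = -46 − 0.21(2400) = -550, so a = 550
C = 550 + 0.79(7200) = 550 + 5688 = 6238

C = 6238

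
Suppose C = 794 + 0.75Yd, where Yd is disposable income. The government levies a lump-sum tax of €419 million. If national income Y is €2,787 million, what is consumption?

Yd = Y − T = 2787 − 419 = 2368
C = 794 + 0.75(2368) = 794 + 1776 = 2570

C = 2570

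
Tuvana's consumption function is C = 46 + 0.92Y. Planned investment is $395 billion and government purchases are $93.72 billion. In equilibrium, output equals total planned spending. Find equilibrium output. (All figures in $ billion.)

Y = 6684

Y = C + I + G = 46 + 0.92Y + 395 + 93.72
Y − 0.92Y = 534.72
0.08Y = 534.72, so Y = 534.72/0.08 = 6684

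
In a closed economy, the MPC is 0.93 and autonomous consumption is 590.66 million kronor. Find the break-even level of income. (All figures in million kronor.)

At break-even, C = Y: 590.66 + 0.93Y = Y
0.07Y = 590.66, so Y = 590.66/0.07 = 8438

Y = 8438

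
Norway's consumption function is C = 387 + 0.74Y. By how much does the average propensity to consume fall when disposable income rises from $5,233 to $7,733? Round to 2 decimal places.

ΔAPC = 0.02

At Y = 5233: C = 387 + 0.74(5233) = 4259.42, APC = 4259.42/5233 = 0.814
At Y = 7733: C = 6109.42, APC = 6109.42/7733 = 0.790
Fall in APC = 0.814 − 0.790 = 0.024 ≈ 0.02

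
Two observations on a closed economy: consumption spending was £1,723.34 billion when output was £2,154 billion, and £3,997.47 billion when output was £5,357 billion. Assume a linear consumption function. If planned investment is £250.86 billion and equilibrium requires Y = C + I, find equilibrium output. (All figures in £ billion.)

MPC = (3997.47 − 1723.34)/(5357 − 2154) = 2274.13/3203 = 0.71
a = 1723.34 − 0.71(2154) = 194
Equilibrium: Y = 194 + 0.71Y + 250.86
0.29Y = 444.86, so Y = 444.86/0.29 = 1534

Y = 1534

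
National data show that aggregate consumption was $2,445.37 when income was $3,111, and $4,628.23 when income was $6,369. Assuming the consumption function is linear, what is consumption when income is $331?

C = 582.77

MPC = (4628.23 − 2445.37)/(6369 − 3111) = 2182.86/3258 = 0.67
a = 2445.37 − 0.67(3111) = 2445.37 − 2084.37 = 361
C = 361 + 0.67(331) = 361 + 221.77 = 582.77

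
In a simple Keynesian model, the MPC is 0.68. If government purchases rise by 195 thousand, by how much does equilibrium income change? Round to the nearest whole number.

ΔY ≈ 609

The multiplier is 1/(1 − MPC) = 1/0.32.
ΔY = 195/0.32 = 609.38 ≈ 609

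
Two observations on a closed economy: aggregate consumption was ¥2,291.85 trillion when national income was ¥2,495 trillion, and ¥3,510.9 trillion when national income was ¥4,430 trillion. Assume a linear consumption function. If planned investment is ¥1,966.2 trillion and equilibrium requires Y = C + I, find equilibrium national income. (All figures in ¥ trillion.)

MPC = (3510.9 − 2291.85)/(4430 − 2495) = 1219.05/1935 = 0.63
a = 2291.85 − 0.63(2495) = 720
Equilibrium: Y = 720 + 0.63Y + 1966.2
0.37Y = 2686.2, so Y = 2686.2/0.37 = 7260

Y = 7260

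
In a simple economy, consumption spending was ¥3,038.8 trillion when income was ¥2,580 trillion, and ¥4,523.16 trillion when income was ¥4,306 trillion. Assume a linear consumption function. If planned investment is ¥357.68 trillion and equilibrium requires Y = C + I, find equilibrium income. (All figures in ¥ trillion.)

MPC = (4523.16 − 3038.8)/(4306 − 2580) = 1484.36/1726 = 0.86
a = 3038.8 − 0.86(2580) = 820
Equilibrium: Y = 820 + 0.86Y + 357.68
0.14Y = 1177.68, so Y = 1177.68/0.14 = 8412

Y = 8412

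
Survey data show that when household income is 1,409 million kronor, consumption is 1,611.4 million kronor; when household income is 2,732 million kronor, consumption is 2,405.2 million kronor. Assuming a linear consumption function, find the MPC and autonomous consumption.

MPC = ΔC/ΔY = (2405.2 − 1611.4)/(2732 − 1409) = 793.8/1323 = 0.6
a = C − MPC·Y = 1611.4 − 0.6(1409) = 1611.4 − 845.4 = 766

MPC = 0.6; a = 766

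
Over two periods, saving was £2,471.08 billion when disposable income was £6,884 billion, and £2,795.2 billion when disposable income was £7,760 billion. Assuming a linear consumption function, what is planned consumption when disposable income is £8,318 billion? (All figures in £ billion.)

MPS = ΔS/ΔY = (2795.2 − 2471.08)/(7760 − 6884) = 324.12/876 = 0.37
MPC = 1 − MPS = 0.63
Autonomous saving = 2471.08 − 0.37(6884) = -76, so a = 76
C = 76 + 0.63(8318) = 76 + 5240.34 = 5316.34

C = 5316.34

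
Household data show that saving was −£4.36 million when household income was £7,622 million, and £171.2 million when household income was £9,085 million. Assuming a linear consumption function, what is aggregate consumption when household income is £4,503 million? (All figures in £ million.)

C = 4881.64

MPS = ΔS/ΔY = (171.2 − (-4.36))/(9085 − 7622) = 175.56/1463 = 0.12
MPC = 1 − MPS = 0.88
Autonomous saving = -4.36 − 0.12(7622) = -919, so a = 919
C = 919 + 0.88(4503) = 919 + 3962.64 = 4881.64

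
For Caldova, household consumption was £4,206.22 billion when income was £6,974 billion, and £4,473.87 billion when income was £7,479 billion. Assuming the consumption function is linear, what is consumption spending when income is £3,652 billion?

C = 2445.56

MPC = (4473.87 − 4206.22)/(7479 − 6974) = 267.65/505 = 0.53
a = 4206.22 − 0.53(6974) = 4206.22 − 3696.22 = 510
C = 510 + 0.53(3652) = 510 + 1935.56 = 2445.56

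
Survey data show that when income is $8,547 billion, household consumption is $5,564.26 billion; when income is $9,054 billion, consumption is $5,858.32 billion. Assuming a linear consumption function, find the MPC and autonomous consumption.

MPC = 0.58; a = 607

MPC = ΔC/ΔY = (5858.32 − 5564.26)/(9054 − 8547) = 294.06/507 = 0.58
a = C − MPC·Y = 5564.26 − 0.58(8547) = 5564.26 − 4957.26 = 607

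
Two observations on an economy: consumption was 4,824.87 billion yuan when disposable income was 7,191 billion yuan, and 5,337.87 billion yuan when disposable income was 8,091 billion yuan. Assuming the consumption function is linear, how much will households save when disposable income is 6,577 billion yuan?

S = 2102.11

MPC = (5337.87 − 4824.87)/(8091 − 7191) = 513/900 = 0.57
a = 4824.87 − 0.57(7191) = 4824.87 − 4098.87 = 726
C = 726 + 0.57(6577) = 4474.89
S = 6577 − 4474.89 = 2102.11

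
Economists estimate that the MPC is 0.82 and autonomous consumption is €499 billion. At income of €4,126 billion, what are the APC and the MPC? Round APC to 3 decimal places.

MPC = 0.82 (the slope of the consumption function)
C = 499 + 0.82(4126) = 3882.32, so APC = 3882.32/4126 = 0.941

APC = 0.941; MPC = 0.82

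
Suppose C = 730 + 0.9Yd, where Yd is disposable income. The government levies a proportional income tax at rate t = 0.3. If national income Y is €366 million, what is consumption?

C = 960.58

Yd = (1 − 0.3)(366) = 0.7(366) = 256.2
C = 730 + 0.9(256.2) = 730 + 230.58 = 960.58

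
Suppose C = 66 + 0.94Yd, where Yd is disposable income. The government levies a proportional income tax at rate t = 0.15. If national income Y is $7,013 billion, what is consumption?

Yd = (1 − 0.15)(7013) = 0.85(7013) = 5961.05
C = 66 + 0.94(5961.05) = 66 + 5603.387 = 5669.387

C = 5669.387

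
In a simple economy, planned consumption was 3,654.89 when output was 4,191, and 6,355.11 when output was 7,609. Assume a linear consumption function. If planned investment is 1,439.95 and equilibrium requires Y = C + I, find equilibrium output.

MPC = (6355.11 − 3654.89)/(7609 − 4191) = 2700.22/3418 = 0.79
a = 3654.89 − 0.79(4191) = 344
Equilibrium: Y = 344 + 0.79Y + 1439.95
0.21Y = 1783.95, so Y = 1783.95/0.21 = 8495

Y = 8495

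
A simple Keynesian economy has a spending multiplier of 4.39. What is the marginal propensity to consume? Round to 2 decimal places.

k = 1/(1 − MPC), so 1 − MPC = 1/k = 1/4.39 = 0.2278
MPC = 1 − 0.2278 = 0.77

MPC = 0.77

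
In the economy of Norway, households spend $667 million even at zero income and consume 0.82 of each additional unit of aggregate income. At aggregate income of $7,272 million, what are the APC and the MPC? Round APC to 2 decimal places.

MPC = 0.82 (the slope of the consumption function)
C = 667 + 0.82(7272) = 6630.04, so APC = 6630.04/7272 = 0.91

APC = 0.91; MPC = 0.82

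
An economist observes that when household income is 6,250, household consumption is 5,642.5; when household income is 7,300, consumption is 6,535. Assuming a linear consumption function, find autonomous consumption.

a = 330

MPC = ΔC/ΔY = (6535 − 5642.5)/(7300 − 6250) = 892.5/1050 = 0.85
a = C − MPC·Y = 5642.5 − 0.85(6250) = 5642.5 − 5312.5 = 330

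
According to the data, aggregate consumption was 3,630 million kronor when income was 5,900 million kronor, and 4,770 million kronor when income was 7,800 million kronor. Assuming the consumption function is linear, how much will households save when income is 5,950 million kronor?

MPC = (4770 − 3630)/(7800 − 5900) = 1140/1900 = 0.6
a = 3630 − 0.6(5900) = 3630 − 3540 = 90
C = 90 + 0.6(5950) = 3660
S = 5950 − 3660 = 2290

S = 2290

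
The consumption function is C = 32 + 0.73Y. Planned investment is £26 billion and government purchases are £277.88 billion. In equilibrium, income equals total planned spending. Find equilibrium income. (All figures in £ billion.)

Y = C + I + G = 32 + 0.73Y + 26 + 277.88
Y − 0.73Y = 335.88
0.27Y = 335.88, so Y = 335.88/0.27 = 1244

Y = 1244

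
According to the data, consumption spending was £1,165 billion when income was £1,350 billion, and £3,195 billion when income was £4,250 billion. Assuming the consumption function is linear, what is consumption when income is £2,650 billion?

C = 2075

MPC = (3195 − 1165)/(4250 − 1350) = 2030/2900 = 0.7
a = 1165 − 0.7(1350) = 1165 − 945 = 220
C = 220 + 0.7(2650) = 220 + 1855 = 2075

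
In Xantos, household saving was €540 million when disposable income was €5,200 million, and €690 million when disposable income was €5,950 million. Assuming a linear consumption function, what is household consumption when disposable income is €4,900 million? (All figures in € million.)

MPS = ΔS/ΔY = (690 − 540)/(5950 − 5200) = 150/750 = 0.2
MPC = 1 − MPS = 0.8
Autonomous saving = 540 − 0.2(5200) = -500, so a = 500
C = 500 + 0.8(4900) = 500 + 3920 = 4420

C = 4420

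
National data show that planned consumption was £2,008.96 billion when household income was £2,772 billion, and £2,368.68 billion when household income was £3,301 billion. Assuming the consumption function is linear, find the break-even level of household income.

Y = 387.5

MPC = (2368.68 − 2008.96)/(3301 − 2772) = 359.72/529 = 0.68
a = 2008.96 − 0.68(2772) = 2008.96 − 1884.96 = 124
Break-even: Y = a/(1−MPC) = 124/0.32 = 387.5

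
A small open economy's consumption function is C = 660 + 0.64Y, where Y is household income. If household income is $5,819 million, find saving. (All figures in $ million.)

S = 1434.84

C = 660 + 0.64(5819) = 660 + 3724.16 = 4384.16
S = Y − C = 5819 − 4384.16 = 1434.84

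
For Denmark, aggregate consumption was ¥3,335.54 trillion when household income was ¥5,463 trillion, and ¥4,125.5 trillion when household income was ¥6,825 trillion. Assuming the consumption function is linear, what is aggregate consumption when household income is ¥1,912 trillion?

C = 1275.96

MPC = (4125.5 − 3335.54)/(6825 − 5463) = 789.96/1362 = 0.58
a = 3335.54 − 0.58(5463) = 3335.54 − 3168.54 = 167
C = 167 + 0.58(1912) = 167 + 1108.96 = 1275.96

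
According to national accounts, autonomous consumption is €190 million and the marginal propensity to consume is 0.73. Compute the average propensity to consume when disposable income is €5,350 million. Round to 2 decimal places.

C = 190 + 0.73(5350) = 4095.5
APC = C/Y = 4095.5/5350 = 0.77

APC = 0.77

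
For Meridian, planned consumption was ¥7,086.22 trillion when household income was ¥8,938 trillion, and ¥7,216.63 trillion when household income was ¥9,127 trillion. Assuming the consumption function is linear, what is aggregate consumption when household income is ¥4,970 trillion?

MPC = (7216.63 − 7086.22)/(9127 − 8938) = 130.41/189 = 0.69
a = 7086.22 − 0.69(8938) = 7086.22 − 6167.22 = 919
C = 919 + 0.69(4970) = 919 + 3429.3 = 4348.3

C = 4348.3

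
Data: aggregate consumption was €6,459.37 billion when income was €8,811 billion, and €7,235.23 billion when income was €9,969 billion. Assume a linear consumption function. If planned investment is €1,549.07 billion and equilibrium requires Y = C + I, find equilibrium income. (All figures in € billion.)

Y = 6379

MPC = (7235.23 − 6459.37)/(9969 − 8811) = 775.86/1158 = 0.67
a = 6459.37 − 0.67(8811) = 556
Equilibrium: Y = 556 + 0.67Y + 1549.07
0.33Y = 2105.07, so Y = 2105.07/0.33 = 6379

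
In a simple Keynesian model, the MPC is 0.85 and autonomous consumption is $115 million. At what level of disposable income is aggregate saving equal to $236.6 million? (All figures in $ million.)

Y = 2344

S = Y − C = -115 + 0.15Y
-115 + 0.15Y = 236.6, so 0.15Y = 351.6 and Y = 2344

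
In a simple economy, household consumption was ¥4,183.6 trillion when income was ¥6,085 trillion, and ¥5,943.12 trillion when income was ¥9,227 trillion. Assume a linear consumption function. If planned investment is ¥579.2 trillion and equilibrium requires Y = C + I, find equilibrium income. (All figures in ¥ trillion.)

Y = 3080

MPC = (5943.12 − 4183.6)/(9227 − 6085) = 1759.52/3142 = 0.56
a = 4183.6 − 0.56(6085) = 776
Equilibrium: Y = 776 + 0.56Y + 579.2
0.44Y = 1355.2, so Y = 1355.2/0.44 = 3080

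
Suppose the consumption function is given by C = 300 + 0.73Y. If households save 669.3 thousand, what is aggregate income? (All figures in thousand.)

Y = 3590

S = Y − C = -300 + 0.27Y
-300 + 0.27Y = 669.3, so 0.27Y = 969.3 and Y = 3590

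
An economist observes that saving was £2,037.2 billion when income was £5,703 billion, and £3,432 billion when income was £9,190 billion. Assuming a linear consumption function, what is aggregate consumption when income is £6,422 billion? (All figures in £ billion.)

MPS = ΔS/ΔY = (3432 − 2037.2)/(9190 − 5703) = 1394.8/3487 = 0.4
MPC = 1 − MPS = 0.6
Autonomous saving = 2037.2 − 0.4(5703) = -244, so a = 244
C = 244 + 0.6(6422) = 244 + 3853.2 = 4097.2

C = 4097.2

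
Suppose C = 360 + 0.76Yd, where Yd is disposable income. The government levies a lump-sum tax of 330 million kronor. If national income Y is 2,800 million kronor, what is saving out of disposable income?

S = 232.8

Yd = Y − T = 2800 − 330 = 2470
C = 360 + 0.76(2470) = 360 + 1877.2 = 2237.2
S = Yd − C = 2470 − 2237.2 = 232.8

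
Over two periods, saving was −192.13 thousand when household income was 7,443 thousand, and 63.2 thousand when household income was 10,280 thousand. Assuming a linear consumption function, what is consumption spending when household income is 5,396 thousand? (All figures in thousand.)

C = 5772.36

MPS = ΔS/ΔY = (63.2 − (-192.13))/(10280 − 7443) = 255.33/2837 = 0.09
MPC = 1 − MPS = 0.91
Autonomous saving = -192.13 − 0.09(7443) = -862, so a = 862
C = 862 + 0.91(5396) = 862 + 4910.36 = 5772.36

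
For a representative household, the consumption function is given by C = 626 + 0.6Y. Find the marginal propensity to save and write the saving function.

MPS = 1 − MPC = 1 − 0.6 = 0.4
S = Y − C = -626 + 0.4Y

MPS = 0.4; S = -626 + 0.4Y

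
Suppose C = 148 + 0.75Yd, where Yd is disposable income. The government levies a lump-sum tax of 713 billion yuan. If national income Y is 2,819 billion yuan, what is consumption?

Yd = Y − T = 2819 − 713 = 2106
C = 148 + 0.75(2106) = 148 + 1579.5 = 1727.5

C = 1727.5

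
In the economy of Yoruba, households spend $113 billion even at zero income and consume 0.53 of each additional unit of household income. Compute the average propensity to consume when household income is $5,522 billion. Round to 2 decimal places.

APC = 0.55

C = 113 + 0.53(5522) = 3039.66
APC = C/Y = 3039.66/5522 = 0.55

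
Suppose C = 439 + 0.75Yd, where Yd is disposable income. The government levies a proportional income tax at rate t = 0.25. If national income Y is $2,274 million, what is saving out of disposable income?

Yd = (1 − 0.25)(2274) = 0.75(2274) = 1705.5
C = 439 + 0.75(1705.5) = 439 + 1279.125 = 1718.125
S = Yd − C = 1705.5 − 1718.125 = -12.625

S = -12.625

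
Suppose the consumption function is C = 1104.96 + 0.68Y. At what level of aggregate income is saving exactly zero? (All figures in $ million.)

At break-even, C = Y: 1104.96 + 0.68Y = Y
0.32Y = 1104.96, so Y = 1104.96/0.32 = 3453

Y = 3453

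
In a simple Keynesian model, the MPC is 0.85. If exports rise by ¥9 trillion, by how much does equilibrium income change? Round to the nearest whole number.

The multiplier is 1/(1 − MPC) = 1/0.15.
ΔY = 9/0.15 = 60.00 ≈ 60

ΔY ≈ 60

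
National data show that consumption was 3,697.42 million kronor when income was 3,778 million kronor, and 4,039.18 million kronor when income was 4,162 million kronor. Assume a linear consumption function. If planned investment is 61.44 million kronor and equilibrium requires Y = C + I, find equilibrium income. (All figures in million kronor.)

MPC = (4039.18 − 3697.42)/(4162 − 3778) = 341.76/384 = 0.89
a = 3697.42 − 0.89(3778) = 335
Equilibrium: Y = 335 + 0.89Y + 61.44
0.11Y = 396.44, so Y = 396.44/0.11 = 3604

Y = 3604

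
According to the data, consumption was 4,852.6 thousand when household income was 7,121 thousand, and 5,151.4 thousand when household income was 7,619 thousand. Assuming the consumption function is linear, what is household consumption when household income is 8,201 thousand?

MPC = (5151.4 − 4852.6)/(7619 − 7121) = 298.8/498 = 0.6
a = 4852.6 − 0.6(7121) = 4852.6 − 4272.6 = 580
C = 580 + 0.6(8201) = 580 + 4920.6 = 5500.6

C = 5500.6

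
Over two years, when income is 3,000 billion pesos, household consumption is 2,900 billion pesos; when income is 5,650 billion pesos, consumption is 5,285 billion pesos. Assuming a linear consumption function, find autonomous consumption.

a = 200

MPC = ΔC/ΔY = (5285 − 2900)/(5650 − 3000) = 2385/2650 = 0.9
a = C − MPC·Y = 2900 − 0.9(3000) = 2900 − 2700 = 200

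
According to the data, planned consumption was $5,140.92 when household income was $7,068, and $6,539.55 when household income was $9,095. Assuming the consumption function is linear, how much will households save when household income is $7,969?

S = 2206.39

MPC = (6539.55 − 5140.92)/(9095 − 7068) = 1398.63/2027 = 0.69
a = 5140.92 − 0.69(7068) = 5140.92 − 4876.92 = 264
C = 264 + 0.69(7969) = 5762.61
S = 7969 − 5762.61 = 2206.39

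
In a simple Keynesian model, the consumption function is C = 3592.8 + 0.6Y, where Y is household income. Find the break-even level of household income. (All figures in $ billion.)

At break-even, C = Y: 3592.8 + 0.6Y = Y
0.4Y = 3592.8, so Y = 3592.8/0.4 = 8982

Y = 8982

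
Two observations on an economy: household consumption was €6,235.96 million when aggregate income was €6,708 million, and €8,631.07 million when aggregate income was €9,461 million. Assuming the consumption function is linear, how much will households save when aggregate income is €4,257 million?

MPC = (8631.07 − 6235.96)/(9461 − 6708) = 2395.11/2753 = 0.87
a = 6235.96 − 0.87(6708) = 6235.96 − 5835.96 = 400
C = 400 + 0.87(4257) = 4103.59
S = 4257 − 4103.59 = 153.41

S = 153.41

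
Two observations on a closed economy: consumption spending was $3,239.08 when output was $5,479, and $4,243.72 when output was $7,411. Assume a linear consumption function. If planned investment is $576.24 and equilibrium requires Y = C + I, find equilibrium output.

Y = 2013

MPC = (4243.72 − 3239.08)/(7411 − 5479) = 1004.64/1932 = 0.52
a = 3239.08 − 0.52(5479) = 390
Equilibrium: Y = 390 + 0.52Y + 576.24
0.48Y = 966.24, so Y = 966.24/0.48 = 2013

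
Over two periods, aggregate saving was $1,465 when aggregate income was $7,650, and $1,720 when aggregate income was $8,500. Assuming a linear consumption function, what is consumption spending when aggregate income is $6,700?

C = 5520

MPS = ΔS/ΔY = (1720 − 1465)/(8500 − 7650) = 255/850 = 0.3
MPC = 1 − MPS = 0.7
Autonomous saving = 1465 − 0.3(7650) = -830, so a = 830
C = 830 + 0.7(6700) = 830 + 4690 = 5520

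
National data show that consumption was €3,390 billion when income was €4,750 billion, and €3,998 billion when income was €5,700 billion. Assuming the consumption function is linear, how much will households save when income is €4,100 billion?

S = 1126

MPC = (3998 − 3390)/(5700 − 4750) = 608/950 = 0.64
a = 3390 − 0.64(4750) = 3390 − 3040 = 350
C = 350 + 0.64(4100) = 2974
S = 4100 − 2974 = 1126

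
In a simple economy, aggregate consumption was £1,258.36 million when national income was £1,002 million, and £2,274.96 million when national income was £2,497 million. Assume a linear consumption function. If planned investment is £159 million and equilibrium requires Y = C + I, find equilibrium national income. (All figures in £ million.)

MPC = (2274.96 − 1258.36)/(2497 − 1002) = 1016.6/1495 = 0.68
a = 1258.36 − 0.68(1002) = 577
Equilibrium: Y = 577 + 0.68Y + 159
0.32Y = 736, so Y = 736/0.32 = 2300

Y = 2300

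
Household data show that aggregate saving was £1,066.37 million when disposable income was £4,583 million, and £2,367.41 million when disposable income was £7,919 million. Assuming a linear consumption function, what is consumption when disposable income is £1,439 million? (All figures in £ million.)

MPS = ΔS/ΔY = (2367.41 − 1066.37)/(7919 − 4583) = 1301.04/3336 = 0.39
MPC = 1 − MPS = 0.61
Autonomous saving = 1066.37 − 0.39(4583) = -721, so a = 721
C = 721 + 0.61(1439) = 721 + 877.79 = 1598.79

C = 1598.79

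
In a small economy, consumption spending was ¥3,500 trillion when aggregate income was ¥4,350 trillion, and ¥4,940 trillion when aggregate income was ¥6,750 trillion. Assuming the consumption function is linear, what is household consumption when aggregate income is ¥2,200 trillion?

MPC = (4940 − 3500)/(6750 − 4350) = 1440/2400 = 0.6
a = 3500 − 0.6(4350) = 3500 − 2610 = 890
C = 890 + 0.6(2200) = 890 + 1320 = 2210

C = 2210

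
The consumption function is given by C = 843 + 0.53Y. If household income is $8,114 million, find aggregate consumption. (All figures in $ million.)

C = 843 + 0.53(8114) = 843 + 4300.42 = 5143.42

C = 5143.42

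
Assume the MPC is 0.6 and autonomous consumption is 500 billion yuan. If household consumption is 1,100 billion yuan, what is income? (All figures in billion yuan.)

Y = 1000

500 + 0.6Y = 1100
0.6Y = 600, so Y = 600/0.6 = 1000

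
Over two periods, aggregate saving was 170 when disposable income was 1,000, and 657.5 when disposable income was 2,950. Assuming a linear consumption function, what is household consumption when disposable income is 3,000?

C = 2330

MPS = ΔS/ΔY = (657.5 − 170)/(2950 − 1000) = 487.5/1950 = 0.25
MPC = 1 − MPS = 0.75
Autonomous saving = 170 − 0.25(1000) = -80, so a = 80
C = 80 + 0.75(3000) = 80 + 2250 = 2330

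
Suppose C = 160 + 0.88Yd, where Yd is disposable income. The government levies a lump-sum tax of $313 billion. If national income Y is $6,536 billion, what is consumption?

Yd = Y − T = 6536 − 313 = 6223
C = 160 + 0.88(6223) = 160 + 5476.24 = 5636.24

C = 5636.24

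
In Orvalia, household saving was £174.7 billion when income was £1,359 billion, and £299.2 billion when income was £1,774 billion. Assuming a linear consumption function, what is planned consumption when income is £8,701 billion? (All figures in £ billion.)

MPS = ΔS/ΔY = (299.2 − 174.7)/(1774 − 1359) = 124.5/415 = 0.3
MPC = 1 − MPS = 0.7
Autonomous saving = 174.7 − 0.3(1359) = -233, so a = 233
C = 233 + 0.7(8701) = 233 + 6090.7 = 6323.7

C = 6323.7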